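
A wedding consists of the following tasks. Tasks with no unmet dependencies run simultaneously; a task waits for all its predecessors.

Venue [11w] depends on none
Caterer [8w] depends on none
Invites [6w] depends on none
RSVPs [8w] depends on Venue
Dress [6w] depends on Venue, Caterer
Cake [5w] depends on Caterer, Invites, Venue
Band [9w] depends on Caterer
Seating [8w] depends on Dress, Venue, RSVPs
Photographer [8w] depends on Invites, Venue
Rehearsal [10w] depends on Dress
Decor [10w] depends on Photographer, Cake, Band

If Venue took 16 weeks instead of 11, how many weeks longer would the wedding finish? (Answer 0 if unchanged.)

5

The binding path is Venue→Photographer→Decor = 11+8+10 = 29; finish at 29 weeks.
Venue is on the critical path; changing it to 16 makes that path 34 weeks.
No other chain overtakes it, so the finish is 34 weeks.
Change in finish: 34 − 29 = +5 weeks.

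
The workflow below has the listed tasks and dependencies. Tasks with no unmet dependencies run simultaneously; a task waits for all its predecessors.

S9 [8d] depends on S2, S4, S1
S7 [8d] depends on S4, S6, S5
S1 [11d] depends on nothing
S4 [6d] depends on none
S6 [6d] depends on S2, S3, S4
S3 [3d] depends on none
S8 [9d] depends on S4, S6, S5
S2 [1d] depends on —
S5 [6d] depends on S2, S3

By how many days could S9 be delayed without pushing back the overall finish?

2

Critical path: S4→S6→S8 = 6+6+9 = 21, so the finish is 21 days.
S9 finishes as early as 19 and must finish by 21.
Slack of S9 = 13 − 11 = 2 days.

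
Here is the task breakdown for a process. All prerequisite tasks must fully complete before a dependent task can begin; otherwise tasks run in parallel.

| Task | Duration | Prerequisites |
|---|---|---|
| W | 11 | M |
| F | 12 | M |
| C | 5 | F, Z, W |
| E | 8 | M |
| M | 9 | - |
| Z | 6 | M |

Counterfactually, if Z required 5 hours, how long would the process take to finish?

26

The binding path is M→F→C = 9+12+5 = 26; finish at 26 hours.
Z is off the critical path — its longest chain is 20 hours, giving 6 of slack.
No other chain overtakes it, so the finish is 26 hours.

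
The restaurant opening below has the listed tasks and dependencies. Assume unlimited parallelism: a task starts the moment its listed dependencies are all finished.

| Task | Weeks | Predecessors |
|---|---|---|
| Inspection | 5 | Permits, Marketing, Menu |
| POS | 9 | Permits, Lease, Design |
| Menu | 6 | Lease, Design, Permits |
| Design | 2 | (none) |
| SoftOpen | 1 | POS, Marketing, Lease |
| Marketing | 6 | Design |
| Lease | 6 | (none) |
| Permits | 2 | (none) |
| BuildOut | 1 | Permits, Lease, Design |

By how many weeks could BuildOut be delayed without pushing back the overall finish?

10

The longest chain is Lease→Menu→Inspection = 6+6+5 = 17; overall finish 17 weeks.
The longest chain containing BuildOut totals 7 weeks.
Float = 17 − 7 = 10.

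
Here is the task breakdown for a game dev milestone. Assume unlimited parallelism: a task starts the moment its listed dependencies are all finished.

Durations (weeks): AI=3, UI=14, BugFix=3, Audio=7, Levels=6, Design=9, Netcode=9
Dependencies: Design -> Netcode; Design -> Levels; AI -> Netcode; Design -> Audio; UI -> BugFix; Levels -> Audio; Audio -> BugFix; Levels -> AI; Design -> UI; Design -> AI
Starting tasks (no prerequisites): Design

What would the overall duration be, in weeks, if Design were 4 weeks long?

Baseline: Design→Levels→AI→Netcode = 9+6+3+9 = 27 → 27 weeks.
Design is on the critical path; changing it to 4 makes that path 22 weeks.
No other chain overtakes it, so the finish is 22 weeks.

22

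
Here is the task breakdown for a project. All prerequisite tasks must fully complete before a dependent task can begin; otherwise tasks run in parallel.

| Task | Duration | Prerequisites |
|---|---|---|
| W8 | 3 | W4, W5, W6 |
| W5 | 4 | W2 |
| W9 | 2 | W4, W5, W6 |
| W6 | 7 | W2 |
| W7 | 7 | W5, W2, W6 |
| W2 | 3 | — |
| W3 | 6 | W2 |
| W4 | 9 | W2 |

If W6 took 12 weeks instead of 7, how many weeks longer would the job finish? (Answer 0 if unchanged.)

Baseline: W2→W6→W7 = 3+7+7 = 17 → 17 weeks.
Since W6 is critical, the +5 change carries straight to that chain (now 22 weeks).
No other chain overtakes it, so the finish is 22 weeks.
Change in finish: 22 − 17 = +5 weeks.

5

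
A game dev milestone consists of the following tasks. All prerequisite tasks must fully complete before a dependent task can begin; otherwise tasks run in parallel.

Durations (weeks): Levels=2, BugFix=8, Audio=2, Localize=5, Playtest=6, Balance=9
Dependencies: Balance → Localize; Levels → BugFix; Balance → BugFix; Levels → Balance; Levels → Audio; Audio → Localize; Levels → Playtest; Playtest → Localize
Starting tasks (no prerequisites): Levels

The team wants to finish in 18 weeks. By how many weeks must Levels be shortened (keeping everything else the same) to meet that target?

Current finish: 19 weeks; target: 18.
Levels is on every critical path, so each week cut from Levels cuts the finish by one (this holds down to a finish of 18).
Need 19 − 18 = 1 week off Levels → Levels becomes 1 week, finish becomes 18.

1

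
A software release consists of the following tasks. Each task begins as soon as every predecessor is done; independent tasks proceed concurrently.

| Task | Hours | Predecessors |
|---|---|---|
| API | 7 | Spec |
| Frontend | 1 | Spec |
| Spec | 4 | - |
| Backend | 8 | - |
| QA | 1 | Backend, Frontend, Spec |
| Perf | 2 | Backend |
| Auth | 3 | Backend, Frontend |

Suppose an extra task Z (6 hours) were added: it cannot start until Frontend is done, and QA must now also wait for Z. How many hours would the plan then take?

12

Originally the plan takes 11 hours.
With Z inserted, QA now waits for max(Backend, Frontend, Spec, Z).
New critical path: Spec→Frontend→Z→QA = 4+1+6+1 = 12 ⇒ 12 hours.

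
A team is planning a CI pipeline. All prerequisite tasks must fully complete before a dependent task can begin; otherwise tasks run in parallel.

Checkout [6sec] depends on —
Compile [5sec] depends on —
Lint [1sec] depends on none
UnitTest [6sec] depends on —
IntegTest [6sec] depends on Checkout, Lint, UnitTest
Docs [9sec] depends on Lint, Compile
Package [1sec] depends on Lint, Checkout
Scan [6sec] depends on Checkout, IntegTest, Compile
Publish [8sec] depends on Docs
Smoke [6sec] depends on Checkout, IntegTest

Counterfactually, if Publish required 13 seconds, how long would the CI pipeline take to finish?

The binding path is Compile→Docs→Publish = 5+9+8 = 22; finish at 22 seconds.
Publish lies on that path, so at 13 seconds the path becomes 27 seconds.
The critical path is still Compile→Docs→Publish; finish is now 27 seconds.

27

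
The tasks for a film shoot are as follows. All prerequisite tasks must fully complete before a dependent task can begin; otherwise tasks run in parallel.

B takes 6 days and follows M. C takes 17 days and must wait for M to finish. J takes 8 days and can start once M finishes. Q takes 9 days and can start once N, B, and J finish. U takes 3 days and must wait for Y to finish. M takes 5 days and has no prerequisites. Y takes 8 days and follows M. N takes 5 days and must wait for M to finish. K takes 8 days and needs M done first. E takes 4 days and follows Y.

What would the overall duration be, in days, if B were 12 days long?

26

Actual critical path: M→C = 5+17 = 22 ⇒ 22 days.
The longest path through B is only 20 days, so B has float 2.
The binding chain switches to M→B→Q = 5+12+9 = 26; finish 26 days.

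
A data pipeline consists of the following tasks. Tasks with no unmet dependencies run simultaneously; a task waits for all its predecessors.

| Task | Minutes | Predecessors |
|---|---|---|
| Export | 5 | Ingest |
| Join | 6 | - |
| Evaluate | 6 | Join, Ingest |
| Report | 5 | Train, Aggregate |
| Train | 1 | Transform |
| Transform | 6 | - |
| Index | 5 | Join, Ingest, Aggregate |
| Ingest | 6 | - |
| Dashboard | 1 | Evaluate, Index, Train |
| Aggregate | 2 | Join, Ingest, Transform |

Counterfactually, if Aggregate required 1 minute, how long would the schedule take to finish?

13

Actual critical path: Ingest→Aggregate→Index→Dashboard = 6+2+5+1 = 14 ⇒ 14 minutes.
Aggregate is on the critical path; changing it to 1 makes that path 13 minutes.
No other chain overtakes it, so the finish is 13 minutes.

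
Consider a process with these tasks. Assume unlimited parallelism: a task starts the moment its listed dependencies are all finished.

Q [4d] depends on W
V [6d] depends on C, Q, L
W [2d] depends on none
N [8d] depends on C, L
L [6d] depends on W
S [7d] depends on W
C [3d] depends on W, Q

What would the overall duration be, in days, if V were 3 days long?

Actual critical path: W→Q→C→N = 2+4+3+8 = 17 ⇒ 17 days.
V is off the critical path — its longest chain is 15 days, giving 2 of slack.
That remains the longest chain; total 17 days.

17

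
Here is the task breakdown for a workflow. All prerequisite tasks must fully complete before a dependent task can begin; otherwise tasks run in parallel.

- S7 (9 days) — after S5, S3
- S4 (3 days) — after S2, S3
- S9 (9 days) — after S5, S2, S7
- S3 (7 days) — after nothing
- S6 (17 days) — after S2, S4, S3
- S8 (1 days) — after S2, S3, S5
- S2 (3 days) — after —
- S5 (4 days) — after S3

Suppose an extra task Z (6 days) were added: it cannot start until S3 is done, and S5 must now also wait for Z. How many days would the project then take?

Originally the project takes 29 days.
With Z inserted, S5 now waits for max(S3, Z).
New critical path: S3→Z→S5→S7→S9 = 7+6+4+9+9 = 35 ⇒ 35 days.

35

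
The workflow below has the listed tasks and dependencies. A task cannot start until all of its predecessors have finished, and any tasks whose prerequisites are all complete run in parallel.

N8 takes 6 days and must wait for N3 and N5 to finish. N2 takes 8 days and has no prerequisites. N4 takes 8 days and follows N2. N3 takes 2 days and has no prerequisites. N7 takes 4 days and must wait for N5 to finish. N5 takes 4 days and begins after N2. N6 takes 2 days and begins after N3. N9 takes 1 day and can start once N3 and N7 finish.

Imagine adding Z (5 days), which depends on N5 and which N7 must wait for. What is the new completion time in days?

22

Originally the project takes 18 days.
With Z inserted, N7 now waits for max(N5, Z).
New critical path: N2→N5→Z→N7→N9 = 8+4+5+4+1 = 22 ⇒ 22 days.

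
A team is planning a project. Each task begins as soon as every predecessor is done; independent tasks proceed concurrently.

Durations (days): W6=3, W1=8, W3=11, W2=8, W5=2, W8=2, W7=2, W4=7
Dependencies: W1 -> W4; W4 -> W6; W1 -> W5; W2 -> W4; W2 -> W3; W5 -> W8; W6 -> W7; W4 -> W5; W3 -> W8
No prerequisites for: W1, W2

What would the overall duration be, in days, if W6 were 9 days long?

As given, the longest chain is W2→W3→W8 = 8+11+2 = 21, so the finish is 21 days.
W6 is off the critical path — its longest chain is 20 days, giving 1 of slack.
New critical path: W1→W4→W6→W7 = 8+7+9+2 = 26 ⇒ 26 days.

26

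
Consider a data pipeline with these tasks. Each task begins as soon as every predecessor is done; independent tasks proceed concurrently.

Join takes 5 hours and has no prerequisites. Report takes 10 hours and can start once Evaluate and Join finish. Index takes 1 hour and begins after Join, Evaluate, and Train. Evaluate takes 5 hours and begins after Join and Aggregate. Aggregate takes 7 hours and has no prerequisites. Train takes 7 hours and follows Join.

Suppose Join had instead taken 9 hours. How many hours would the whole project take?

24

Critical path before the change: Aggregate→Evaluate→Report = 7+5+10 = 22 giving 22 hours.
The longest path through Join is only 20 hours, so Join has float 2.
Now Join→Evaluate→Report = 9+5+10 = 24 is longest, so the finish becomes 24 hours.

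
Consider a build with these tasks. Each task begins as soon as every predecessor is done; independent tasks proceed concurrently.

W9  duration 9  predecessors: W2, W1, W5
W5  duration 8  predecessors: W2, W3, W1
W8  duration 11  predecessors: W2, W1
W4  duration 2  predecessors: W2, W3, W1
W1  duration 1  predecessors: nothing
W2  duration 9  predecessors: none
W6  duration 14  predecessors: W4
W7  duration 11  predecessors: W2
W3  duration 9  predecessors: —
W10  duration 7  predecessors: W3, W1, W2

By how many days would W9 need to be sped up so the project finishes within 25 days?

1

Current finish: 26 days; target: 25.
W9 is on every critical path, so each day cut from W9 cuts the finish by one (this holds down to a finish of 25).
Need 26 − 25 = 1 day off W9 → W9 becomes 8 days, finish becomes 25.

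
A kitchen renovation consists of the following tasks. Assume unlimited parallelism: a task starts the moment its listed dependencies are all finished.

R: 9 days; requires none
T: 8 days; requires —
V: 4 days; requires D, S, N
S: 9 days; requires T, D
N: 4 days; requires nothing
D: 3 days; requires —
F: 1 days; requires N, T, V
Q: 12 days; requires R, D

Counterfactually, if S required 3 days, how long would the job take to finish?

Actual critical path: T→S→V→F = 8+9+4+1 = 22 ⇒ 22 days.
S lies on that path, so at 3 days the path becomes 16 days.
Now R→Q = 9+12 = 21 is longest, so the finish becomes 21 days.

21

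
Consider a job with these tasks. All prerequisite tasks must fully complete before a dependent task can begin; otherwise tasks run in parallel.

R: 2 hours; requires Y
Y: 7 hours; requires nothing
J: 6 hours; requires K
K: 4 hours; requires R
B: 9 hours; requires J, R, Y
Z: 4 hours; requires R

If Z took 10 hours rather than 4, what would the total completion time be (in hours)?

28

As given, the longest chain is Y→R→K→J→B = 7+2+4+6+9 = 28, so the finish is 28 hours.
The longest path through Z is only 13 hours, so Z has float 15.
The critical path is still Y→R→K→J→B; finish is now 28 hours.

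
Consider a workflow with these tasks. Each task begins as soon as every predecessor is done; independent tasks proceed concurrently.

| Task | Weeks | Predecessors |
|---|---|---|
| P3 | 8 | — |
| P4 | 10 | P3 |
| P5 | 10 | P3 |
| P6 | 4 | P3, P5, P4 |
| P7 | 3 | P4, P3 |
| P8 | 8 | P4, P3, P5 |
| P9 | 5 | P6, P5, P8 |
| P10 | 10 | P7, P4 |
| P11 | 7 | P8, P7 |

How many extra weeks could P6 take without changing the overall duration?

P3→P4→P8→P11 = 8+10+8+7 = 33 sets the makespan at 33 weeks.
Longest path through P6: 27 weeks (earliest finish 22, latest finish 28).
Float = 33 − 27 = 6.

6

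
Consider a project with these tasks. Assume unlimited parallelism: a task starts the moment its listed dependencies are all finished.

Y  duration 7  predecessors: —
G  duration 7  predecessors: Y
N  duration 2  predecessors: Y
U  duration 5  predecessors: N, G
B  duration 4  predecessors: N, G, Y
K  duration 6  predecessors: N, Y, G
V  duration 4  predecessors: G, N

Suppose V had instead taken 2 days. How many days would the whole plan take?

20

As given, the longest chain is Y→G→K = 7+7+6 = 20, so the finish is 20 days.
The longest path through V is only 18 days, so V has float 2.
No other chain overtakes it, so the finish is 20 days.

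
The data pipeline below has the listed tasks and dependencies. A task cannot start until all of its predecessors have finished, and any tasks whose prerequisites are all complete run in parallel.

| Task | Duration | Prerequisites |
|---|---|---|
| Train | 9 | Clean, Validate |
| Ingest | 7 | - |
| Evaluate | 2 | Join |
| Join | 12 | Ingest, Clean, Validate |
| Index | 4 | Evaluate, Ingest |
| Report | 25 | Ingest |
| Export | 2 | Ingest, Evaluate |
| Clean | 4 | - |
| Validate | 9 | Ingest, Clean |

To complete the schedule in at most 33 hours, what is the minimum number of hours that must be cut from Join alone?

Current finish: 34 hours; target: 33.
Join is on every critical path, so each hour cut from Join cuts the finish by one (this holds down to a finish of 32).
Need 34 − 33 = 1 hour off Join → Join becomes 11 hours, finish becomes 33.

1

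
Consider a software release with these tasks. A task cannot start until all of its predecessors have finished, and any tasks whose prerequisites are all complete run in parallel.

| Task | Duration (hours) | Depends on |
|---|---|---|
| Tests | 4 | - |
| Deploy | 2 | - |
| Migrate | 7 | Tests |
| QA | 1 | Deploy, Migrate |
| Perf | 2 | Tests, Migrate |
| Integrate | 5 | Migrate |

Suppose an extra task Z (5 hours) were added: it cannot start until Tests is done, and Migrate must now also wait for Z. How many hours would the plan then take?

21

Originally the plan takes 16 hours.
With Z inserted, Migrate now waits for max(Tests, Z).
New critical path: Tests→Z→Migrate→Integrate = 4+5+7+5 = 21 ⇒ 21 hours.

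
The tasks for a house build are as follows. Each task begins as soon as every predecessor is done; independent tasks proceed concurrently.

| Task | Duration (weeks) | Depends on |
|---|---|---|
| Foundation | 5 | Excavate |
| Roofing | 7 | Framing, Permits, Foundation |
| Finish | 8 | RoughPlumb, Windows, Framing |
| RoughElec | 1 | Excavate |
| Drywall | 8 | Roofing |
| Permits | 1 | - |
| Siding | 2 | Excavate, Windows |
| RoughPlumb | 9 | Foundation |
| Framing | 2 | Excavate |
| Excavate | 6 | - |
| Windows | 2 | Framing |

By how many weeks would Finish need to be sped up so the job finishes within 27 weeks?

1

Current finish: 28 weeks; target: 27.
Finish is on every critical path, so each week cut from Finish cuts the finish by one (this holds down to a finish of 26).
Need 28 − 27 = 1 week off Finish → Finish becomes 7 weeks, finish becomes 27.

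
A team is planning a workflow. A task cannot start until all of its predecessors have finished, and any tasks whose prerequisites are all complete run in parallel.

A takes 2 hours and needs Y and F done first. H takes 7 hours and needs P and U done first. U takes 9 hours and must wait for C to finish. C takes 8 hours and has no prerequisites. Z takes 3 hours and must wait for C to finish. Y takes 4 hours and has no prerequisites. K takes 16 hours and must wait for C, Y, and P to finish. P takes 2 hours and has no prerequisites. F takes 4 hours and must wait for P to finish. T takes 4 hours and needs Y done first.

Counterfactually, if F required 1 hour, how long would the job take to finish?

24

Critical path before the change: C→K = 8+16 = 24 giving 24 hours.
F is off the critical path — its longest chain is 8 hours, giving 16 of slack.
That remains the longest chain; total 24 hours.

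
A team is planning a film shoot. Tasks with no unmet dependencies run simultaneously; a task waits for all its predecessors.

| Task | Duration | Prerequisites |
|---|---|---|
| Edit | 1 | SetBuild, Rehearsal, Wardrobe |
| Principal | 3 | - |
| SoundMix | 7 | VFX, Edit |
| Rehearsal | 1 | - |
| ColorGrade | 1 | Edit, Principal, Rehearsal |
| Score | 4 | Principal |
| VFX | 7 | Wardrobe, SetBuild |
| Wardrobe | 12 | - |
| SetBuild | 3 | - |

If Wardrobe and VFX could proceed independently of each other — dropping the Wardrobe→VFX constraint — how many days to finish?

20

Original critical path: Wardrobe→VFX→SoundMix = 12+7+7 = 26 ⇒ 26 days.
Without Wardrobe→VFX, VFX's earliest start moves from 12 to 3.
The longest chain is now Wardrobe→Edit→SoundMix = 12+1+7 = 20, so the plan takes 20 days.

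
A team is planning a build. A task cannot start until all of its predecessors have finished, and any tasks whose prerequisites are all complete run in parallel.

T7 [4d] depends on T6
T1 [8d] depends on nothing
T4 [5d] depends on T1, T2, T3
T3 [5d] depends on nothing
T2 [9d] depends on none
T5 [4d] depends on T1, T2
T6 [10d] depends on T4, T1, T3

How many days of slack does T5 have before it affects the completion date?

15

The longest chain is T2→T4→T6→T7 = 9+5+10+4 = 28; overall finish 28 days.
T5 finishes as early as 13 and must finish by 28.
Slack of T5 = 24 − 9 = 15 days.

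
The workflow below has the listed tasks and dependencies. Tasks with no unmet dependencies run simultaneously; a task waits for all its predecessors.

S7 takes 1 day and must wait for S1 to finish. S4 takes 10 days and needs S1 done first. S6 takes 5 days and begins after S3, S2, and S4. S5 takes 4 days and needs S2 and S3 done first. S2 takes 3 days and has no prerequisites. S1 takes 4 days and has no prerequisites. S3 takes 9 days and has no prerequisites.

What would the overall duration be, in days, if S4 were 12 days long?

21

As given, the longest chain is S1→S4→S6 = 4+10+5 = 19, so the finish is 19 days.
S4 is on the critical path; changing it to 12 makes that path 21 days.
The critical path is still S1→S4→S6; finish is now 21 days.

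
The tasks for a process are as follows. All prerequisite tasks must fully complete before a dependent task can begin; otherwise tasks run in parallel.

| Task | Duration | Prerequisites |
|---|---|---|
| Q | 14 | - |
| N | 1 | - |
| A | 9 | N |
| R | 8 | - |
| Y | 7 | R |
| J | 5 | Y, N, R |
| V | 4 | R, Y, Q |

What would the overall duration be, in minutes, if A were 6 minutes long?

Actual critical path: R→Y→J = 8+7+5 = 20 ⇒ 20 minutes.
The longest path through A is only 10 minutes, so A has float 10.
That remains the longest chain; total 20 minutes.

20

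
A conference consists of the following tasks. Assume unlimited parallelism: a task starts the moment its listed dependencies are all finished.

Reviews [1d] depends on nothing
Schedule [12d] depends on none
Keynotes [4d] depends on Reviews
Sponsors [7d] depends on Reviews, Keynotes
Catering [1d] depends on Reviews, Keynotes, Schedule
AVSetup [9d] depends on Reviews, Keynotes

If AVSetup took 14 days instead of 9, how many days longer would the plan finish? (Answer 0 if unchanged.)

Critical path before the change: Reviews→Keynotes→AVSetup = 1+4+9 = 14 giving 14 days.
Since AVSetup is critical, the +5 change carries straight to that chain (now 19 days).
The critical path is still Reviews→Keynotes→AVSetup; finish is now 19 days.
Change in finish: 19 − 14 = +5 days.

5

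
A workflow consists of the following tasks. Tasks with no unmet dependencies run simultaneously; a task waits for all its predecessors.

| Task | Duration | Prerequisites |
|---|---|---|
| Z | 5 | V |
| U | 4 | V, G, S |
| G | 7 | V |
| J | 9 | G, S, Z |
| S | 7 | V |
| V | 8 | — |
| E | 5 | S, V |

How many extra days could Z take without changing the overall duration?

2

The longest chain is V→G→J = 8+7+9 = 24; overall finish 24 days.
Longest path through Z: 22 days (earliest finish 13, latest finish 15).
So Z can slip 15 − 13 = 2 days.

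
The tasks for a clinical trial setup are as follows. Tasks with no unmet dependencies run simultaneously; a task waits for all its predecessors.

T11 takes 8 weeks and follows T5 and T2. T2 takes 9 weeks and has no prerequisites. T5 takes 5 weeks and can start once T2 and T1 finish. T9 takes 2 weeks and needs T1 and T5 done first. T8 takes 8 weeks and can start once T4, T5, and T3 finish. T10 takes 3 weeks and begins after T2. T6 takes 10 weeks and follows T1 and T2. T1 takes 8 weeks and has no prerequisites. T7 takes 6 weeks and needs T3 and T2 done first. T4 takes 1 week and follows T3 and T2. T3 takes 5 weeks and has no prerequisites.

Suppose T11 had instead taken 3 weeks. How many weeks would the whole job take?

22

Actual critical path: T2→T5→T11 = 9+5+8 = 22 ⇒ 22 weeks.
Since T11 is critical, the -5 change carries straight to that chain (now 17 weeks).
The binding chain switches to T2→T5→T8 = 9+5+8 = 22; finish 22 weeks.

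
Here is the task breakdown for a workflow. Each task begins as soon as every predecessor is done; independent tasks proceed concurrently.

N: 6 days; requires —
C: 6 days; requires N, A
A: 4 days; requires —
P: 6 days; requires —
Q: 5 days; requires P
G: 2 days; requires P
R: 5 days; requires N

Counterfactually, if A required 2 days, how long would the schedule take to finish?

12

Actual critical path: N→C = 6+6 = 12 ⇒ 12 days.
The longest path through A is only 10 days, so A has float 2.
That remains the longest chain; total 12 days.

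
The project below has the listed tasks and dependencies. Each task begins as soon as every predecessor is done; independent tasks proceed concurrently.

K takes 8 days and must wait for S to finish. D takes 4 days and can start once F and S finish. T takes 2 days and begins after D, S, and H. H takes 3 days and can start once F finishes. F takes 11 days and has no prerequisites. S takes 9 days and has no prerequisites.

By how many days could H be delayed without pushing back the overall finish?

S→K = 9+8 = 17 sets the makespan at 17 days.
Longest path through H: 16 days (earliest finish 14, latest finish 15).
Float = 17 − 16 = 1.

1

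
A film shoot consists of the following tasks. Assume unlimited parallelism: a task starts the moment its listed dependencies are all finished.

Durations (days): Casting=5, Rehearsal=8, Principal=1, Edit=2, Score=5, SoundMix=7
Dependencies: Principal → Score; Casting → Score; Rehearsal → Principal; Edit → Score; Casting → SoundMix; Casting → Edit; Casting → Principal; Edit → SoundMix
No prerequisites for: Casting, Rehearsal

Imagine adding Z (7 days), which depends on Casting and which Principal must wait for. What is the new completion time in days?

18

Originally the schedule takes 14 days.
With Z inserted, Principal now waits for max(Rehearsal, Casting, Z).
New critical path: Casting→Z→Principal→Score = 5+7+1+5 = 18 ⇒ 18 days.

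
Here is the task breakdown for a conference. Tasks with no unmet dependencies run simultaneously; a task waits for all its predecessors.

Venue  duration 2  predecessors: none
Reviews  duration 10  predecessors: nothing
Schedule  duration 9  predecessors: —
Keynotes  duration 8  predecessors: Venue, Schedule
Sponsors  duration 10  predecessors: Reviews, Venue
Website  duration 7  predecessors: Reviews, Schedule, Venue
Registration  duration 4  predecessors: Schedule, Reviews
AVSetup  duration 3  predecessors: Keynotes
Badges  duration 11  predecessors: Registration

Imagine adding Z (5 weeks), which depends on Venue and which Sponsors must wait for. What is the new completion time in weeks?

Originally the schedule takes 25 weeks.
With Z inserted, Sponsors now waits for max(Reviews, Venue, Z).
New critical path: Reviews→Registration→Badges = 10+4+11 = 25 ⇒ 25 weeks.

25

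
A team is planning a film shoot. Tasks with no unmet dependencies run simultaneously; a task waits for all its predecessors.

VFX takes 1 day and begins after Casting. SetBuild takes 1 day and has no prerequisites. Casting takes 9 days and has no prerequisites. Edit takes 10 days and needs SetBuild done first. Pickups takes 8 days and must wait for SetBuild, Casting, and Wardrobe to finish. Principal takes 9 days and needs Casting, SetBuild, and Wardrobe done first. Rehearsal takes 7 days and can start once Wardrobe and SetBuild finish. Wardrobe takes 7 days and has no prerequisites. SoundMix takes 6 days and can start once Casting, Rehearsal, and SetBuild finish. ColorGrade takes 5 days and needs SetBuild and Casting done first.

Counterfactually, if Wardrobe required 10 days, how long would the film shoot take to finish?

The binding path is Wardrobe→Rehearsal→SoundMix = 7+7+6 = 20; finish at 20 days.
Since Wardrobe is critical, the +3 change carries straight to that chain (now 23 days).
No other chain overtakes it, so the finish is 23 days.

23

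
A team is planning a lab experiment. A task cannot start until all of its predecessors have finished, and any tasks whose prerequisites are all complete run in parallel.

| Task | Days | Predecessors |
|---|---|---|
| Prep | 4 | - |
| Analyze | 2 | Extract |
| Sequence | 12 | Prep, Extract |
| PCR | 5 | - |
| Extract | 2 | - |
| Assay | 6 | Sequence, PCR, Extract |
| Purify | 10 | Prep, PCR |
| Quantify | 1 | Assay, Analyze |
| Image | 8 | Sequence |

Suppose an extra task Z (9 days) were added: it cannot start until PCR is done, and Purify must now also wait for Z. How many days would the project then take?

Originally the project takes 24 days.
With Z inserted, Purify now waits for max(Prep, PCR, Z).
New critical path: Prep→Sequence→Image = 4+12+8 = 24 ⇒ 24 days.

24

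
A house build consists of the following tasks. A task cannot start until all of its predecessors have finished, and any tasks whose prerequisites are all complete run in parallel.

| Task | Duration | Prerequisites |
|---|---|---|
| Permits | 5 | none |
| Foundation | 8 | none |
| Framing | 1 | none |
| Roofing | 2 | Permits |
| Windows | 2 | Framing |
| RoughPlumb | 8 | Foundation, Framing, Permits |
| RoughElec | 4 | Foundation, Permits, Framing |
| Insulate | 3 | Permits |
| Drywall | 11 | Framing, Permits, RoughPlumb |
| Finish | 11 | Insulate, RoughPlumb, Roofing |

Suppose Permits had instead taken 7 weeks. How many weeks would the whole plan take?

27

The binding path is Foundation→RoughPlumb→Drywall = 8+8+11 = 27; finish at 27 weeks.
The longest path through Permits is only 24 weeks, so Permits has float 3.
The critical path is still Foundation→RoughPlumb→Drywall; finish is now 27 weeks.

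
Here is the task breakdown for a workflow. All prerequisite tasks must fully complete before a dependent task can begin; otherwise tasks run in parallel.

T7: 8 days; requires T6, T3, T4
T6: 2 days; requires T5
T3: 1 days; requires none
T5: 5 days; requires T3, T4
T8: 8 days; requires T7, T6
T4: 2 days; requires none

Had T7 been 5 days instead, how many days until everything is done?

Baseline: T4→T5→T6→T7→T8 = 2+5+2+8+8 = 25 → 25 days.
T7 lies on that path, so at 5 days the path becomes 22 days.
The critical path is still T4→T5→T6→T7→T8; finish is now 22 days.

22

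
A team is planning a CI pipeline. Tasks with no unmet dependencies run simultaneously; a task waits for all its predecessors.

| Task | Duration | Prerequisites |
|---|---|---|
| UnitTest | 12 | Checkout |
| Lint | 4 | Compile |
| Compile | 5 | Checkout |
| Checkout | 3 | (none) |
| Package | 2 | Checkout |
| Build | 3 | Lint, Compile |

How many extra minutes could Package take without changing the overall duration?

Critical path: Checkout→Compile→Lint→Build = 3+5+4+3 = 15, so the finish is 15 minutes.
Package finishes as early as 5 and must finish by 15.
Float = 15 − 5 = 10.

10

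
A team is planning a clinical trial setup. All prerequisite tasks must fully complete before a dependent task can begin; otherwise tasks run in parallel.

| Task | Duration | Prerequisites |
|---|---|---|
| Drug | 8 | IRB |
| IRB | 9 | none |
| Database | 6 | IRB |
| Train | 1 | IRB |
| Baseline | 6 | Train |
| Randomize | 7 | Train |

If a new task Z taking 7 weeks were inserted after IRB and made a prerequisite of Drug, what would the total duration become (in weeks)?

Originally the project takes 17 weeks.
With Z inserted, Drug now waits for max(IRB, Z).
New critical path: IRB→Z→Drug = 9+7+8 = 24 ⇒ 24 weeks.

24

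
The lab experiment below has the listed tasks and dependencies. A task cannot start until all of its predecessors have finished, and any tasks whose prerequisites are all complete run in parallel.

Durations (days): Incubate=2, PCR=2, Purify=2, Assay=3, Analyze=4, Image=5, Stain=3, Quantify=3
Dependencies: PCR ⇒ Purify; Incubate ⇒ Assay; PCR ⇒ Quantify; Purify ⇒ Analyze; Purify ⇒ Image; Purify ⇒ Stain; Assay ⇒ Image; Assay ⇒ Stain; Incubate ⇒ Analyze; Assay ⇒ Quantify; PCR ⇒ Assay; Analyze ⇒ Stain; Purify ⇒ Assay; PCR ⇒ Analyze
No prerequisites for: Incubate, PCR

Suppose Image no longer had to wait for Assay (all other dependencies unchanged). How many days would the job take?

11

Before: longest chain PCR→Purify→Assay→Image = 2+2+3+5 = 12, finish 12.
Without Assay→Image, Image's earliest start moves from 7 to 4.
The longest chain is now PCR→Purify→Analyze→Stain = 2+2+4+3 = 11, so the job takes 11 days.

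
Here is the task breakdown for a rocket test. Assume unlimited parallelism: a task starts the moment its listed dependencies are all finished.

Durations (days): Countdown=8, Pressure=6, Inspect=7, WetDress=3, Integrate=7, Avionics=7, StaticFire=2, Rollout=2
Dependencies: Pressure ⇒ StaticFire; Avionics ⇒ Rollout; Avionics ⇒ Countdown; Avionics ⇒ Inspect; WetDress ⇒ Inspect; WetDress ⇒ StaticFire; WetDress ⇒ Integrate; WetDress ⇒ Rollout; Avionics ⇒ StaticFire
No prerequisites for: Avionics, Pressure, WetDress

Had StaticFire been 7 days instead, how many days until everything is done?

The binding path is Avionics→Countdown = 7+8 = 15; finish at 15 days.
StaticFire has 6 days of float (longest path through it is 9).
That remains the longest chain; total 15 days.

15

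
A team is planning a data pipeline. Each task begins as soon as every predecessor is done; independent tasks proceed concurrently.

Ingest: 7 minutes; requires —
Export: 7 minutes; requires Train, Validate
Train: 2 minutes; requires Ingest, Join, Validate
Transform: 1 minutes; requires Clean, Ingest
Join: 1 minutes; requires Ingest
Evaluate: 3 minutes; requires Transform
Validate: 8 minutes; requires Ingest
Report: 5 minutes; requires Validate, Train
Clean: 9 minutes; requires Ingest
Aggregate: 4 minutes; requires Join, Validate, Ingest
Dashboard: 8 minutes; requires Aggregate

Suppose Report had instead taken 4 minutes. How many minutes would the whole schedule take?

Critical path before the change: Ingest→Validate→Aggregate→Dashboard = 7+8+4+8 = 27 giving 27 minutes.
The longest path through Report is only 22 minutes, so Report has float 5.
No other chain overtakes it, so the finish is 27 minutes.

27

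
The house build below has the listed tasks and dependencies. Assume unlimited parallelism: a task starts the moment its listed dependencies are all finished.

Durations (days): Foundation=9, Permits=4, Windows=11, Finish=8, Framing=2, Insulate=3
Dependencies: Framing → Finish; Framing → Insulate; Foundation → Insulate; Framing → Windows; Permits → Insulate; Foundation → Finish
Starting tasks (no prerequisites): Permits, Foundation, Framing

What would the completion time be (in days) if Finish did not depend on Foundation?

With the dependency in place, Foundation→Finish = 9+8 = 17 sets the finish at 17 days.
Without Foundation→Finish, Finish's earliest start moves from 9 to 2.
After: Framing→Windows = 2+11 = 13 → 13 days.

13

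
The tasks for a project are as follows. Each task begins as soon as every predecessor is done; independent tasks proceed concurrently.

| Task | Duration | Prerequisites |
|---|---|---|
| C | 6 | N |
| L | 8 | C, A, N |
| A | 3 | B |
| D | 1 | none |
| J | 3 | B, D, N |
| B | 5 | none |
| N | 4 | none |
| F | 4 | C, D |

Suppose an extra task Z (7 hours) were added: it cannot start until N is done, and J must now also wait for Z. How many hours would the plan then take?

Originally the plan takes 18 hours.
With Z inserted, J now waits for max(B, D, N, Z).
New critical path: N→C→L = 4+6+8 = 18 ⇒ 18 hours.

18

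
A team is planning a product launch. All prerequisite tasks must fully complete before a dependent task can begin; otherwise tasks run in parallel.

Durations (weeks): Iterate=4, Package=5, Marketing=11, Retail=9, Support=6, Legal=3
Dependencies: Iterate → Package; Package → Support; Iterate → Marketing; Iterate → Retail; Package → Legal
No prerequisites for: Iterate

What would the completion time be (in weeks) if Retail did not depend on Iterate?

Original critical path: Iterate→Package→Support = 4+5+6 = 15 ⇒ 15 weeks.
Without Iterate→Retail, Retail's earliest start moves from 4 to 0.
The longest chain is now Iterate→Package→Support = 4+5+6 = 15, so the plan takes 15 weeks.

15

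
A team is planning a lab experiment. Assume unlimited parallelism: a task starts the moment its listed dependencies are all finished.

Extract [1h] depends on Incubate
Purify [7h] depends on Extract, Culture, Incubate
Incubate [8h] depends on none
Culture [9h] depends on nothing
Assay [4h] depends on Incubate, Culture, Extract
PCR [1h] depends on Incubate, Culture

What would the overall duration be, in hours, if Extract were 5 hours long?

The binding path is Incubate→Extract→Purify = 8+1+7 = 16; finish at 16 hours.
Extract lies on that path, so at 5 hours the path becomes 20 hours.
The critical path is still Incubate→Extract→Purify; finish is now 20 hours.

20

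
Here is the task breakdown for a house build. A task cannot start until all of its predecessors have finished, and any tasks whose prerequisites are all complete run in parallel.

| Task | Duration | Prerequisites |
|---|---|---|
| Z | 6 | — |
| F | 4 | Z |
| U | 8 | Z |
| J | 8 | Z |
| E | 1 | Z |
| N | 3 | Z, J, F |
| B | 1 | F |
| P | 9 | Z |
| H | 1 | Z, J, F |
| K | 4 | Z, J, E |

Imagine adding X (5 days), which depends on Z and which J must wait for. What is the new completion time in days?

23

Originally the project takes 18 days.
With X inserted, J now waits for max(Z, X).
New critical path: Z→X→J→K = 6+5+8+4 = 23 ⇒ 23 days.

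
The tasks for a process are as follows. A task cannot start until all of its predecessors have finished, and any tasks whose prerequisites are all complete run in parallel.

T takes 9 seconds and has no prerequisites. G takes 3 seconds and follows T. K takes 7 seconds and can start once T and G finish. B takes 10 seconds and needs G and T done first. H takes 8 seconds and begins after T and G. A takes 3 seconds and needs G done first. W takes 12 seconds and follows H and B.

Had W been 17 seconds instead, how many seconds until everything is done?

39

Critical path before the change: T→G→B→W = 9+3+10+12 = 34 giving 34 seconds.
W is on the critical path; changing it to 17 makes that path 39 seconds.
The critical path is still T→G→B→W; finish is now 39 seconds.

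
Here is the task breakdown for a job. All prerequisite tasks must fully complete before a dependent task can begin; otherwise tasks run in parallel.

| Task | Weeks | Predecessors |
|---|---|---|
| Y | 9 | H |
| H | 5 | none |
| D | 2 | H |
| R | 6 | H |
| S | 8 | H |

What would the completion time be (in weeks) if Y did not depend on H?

With the dependency in place, H→Y = 5+9 = 14 sets the finish at 14 weeks.
Without H→Y, Y's earliest start moves from 5 to 0.
After: H→S = 5+8 = 13 → 13 weeks.

13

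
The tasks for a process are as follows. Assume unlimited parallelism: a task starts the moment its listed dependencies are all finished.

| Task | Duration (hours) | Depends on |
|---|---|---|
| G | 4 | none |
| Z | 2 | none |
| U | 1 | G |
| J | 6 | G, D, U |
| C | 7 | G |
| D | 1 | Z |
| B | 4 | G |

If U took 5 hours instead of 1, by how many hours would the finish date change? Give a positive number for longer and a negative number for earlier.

4

Baseline: G→U→J = 4+1+6 = 11 → 11 hours.
U is on the critical path; changing it to 5 makes that path 15 hours.
The critical path is still G→U→J; finish is now 15 hours.
Change in finish: 15 − 11 = +4 hours.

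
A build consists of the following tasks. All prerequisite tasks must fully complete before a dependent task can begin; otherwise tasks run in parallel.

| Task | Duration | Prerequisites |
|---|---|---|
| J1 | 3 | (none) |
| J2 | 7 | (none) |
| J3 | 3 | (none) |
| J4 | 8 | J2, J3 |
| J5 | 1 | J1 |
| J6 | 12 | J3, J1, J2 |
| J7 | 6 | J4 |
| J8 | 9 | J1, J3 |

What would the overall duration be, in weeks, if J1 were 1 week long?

Baseline: J2→J4→J7 = 7+8+6 = 21 → 21 weeks.
J1 has 6 weeks of float (longest path through it is 15).
No other chain overtakes it, so the finish is 21 weeks.

21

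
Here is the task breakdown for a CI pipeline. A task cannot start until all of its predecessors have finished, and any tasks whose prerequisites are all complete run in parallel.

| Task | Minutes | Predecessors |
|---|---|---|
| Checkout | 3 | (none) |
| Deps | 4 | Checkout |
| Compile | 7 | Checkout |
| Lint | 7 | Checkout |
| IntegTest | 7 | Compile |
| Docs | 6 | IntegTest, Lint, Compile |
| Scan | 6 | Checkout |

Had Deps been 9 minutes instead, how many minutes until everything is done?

23

As given, the longest chain is Checkout→Compile→IntegTest→Docs = 3+7+7+6 = 23, so the finish is 23 minutes.
Deps is off the critical path — its longest chain is 7 minutes, giving 16 of slack.
The critical path is still Checkout→Compile→IntegTest→Docs; finish is now 23 minutes.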